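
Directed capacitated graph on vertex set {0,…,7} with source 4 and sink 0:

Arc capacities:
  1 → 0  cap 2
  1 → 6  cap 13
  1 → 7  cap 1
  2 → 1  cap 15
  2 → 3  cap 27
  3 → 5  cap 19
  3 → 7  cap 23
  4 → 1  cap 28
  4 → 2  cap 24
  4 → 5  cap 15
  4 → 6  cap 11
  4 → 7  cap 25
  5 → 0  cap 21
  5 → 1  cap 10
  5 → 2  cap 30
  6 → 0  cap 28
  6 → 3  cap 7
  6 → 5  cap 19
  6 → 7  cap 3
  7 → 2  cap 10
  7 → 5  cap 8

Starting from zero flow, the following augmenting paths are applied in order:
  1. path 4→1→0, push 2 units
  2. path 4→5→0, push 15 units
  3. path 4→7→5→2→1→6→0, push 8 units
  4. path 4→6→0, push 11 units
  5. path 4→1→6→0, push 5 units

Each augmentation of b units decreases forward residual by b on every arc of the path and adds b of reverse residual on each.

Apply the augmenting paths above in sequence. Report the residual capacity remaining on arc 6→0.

after path 1 (4→1→0, push 2): res(6,0)=28
after path 2 (4→5→0, push 15): res(6,0)=28
after path 3 (4→7→5→2→1→6→0, push 8): res(6,0)=20
after path 4 (4→6→0, push 11): res(6,0)=9
after path 5 (4→1→6→0, push 5): res(6,0)=4

Residual capacity of (6,0): 4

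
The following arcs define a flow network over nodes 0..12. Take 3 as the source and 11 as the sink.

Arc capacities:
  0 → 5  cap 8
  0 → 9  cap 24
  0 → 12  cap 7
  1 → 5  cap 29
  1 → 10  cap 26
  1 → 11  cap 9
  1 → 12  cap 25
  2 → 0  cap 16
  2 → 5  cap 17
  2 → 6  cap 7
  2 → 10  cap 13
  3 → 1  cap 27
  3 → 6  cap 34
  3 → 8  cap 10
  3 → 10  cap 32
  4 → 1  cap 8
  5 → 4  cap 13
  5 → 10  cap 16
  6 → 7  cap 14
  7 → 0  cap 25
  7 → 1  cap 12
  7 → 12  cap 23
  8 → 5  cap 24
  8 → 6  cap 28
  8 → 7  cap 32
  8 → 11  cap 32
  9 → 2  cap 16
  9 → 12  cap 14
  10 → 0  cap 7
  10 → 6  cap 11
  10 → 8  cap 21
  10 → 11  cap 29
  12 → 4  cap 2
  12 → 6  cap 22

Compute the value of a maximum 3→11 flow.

augment #1: 3→1→11 bottleneck 9, total now 9
augment #2: 3→8→11 bottleneck 10, total now 19
augment #3: 3→10→11 bottleneck 29, total now 48
augment #4: 3→10→8→11 bottleneck 3, total now 51
augment #5: 3→1→10→8→11 bottleneck 18, total now 69

Maximum flow value: 69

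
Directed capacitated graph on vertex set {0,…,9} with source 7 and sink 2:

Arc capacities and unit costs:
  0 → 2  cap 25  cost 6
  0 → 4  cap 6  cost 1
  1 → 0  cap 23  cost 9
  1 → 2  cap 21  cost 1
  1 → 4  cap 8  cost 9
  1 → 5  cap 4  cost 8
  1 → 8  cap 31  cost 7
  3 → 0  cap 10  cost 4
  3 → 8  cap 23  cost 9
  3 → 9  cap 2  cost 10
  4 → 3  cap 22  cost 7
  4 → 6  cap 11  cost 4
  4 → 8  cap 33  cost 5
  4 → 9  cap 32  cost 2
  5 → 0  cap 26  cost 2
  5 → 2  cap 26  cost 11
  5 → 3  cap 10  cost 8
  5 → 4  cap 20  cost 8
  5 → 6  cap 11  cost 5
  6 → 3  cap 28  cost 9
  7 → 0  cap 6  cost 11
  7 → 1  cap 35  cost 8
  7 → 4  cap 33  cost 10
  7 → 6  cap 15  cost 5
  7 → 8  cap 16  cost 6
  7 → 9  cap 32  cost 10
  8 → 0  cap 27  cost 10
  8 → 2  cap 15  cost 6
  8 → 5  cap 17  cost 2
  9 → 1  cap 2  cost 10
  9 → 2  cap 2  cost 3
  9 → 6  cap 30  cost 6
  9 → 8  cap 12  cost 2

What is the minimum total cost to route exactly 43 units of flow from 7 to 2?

shortest-cost path #1: 7→1→2 push 21 @ unit cost 9 (adds 189)
shortest-cost path #2: 7→8→2 push 15 @ unit cost 12 (adds 180)
shortest-cost path #3: 7→9→2 push 2 @ unit cost 13 (adds 26)
shortest-cost path #4: 7→8→5→0→2 push 1 @ unit cost 16 (adds 16)
shortest-cost path #5: 7→0→2 push 4 @ unit cost 17 (adds 68)
total cost = 479

Minimum cost for 43 units: 479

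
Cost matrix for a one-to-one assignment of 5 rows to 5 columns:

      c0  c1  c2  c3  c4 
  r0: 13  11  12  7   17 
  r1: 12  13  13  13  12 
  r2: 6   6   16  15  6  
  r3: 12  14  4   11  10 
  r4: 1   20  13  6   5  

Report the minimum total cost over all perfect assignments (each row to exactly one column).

optimal assignment: row0→col3 (cost 7), row1→col4 (cost 12), row2→col1 (cost 6), row3→col2 (cost 4), row4→col0 (cost 1)
total = 7 + 12 + 6 + 4 + 1 = 30

Minimum assignment cost: 30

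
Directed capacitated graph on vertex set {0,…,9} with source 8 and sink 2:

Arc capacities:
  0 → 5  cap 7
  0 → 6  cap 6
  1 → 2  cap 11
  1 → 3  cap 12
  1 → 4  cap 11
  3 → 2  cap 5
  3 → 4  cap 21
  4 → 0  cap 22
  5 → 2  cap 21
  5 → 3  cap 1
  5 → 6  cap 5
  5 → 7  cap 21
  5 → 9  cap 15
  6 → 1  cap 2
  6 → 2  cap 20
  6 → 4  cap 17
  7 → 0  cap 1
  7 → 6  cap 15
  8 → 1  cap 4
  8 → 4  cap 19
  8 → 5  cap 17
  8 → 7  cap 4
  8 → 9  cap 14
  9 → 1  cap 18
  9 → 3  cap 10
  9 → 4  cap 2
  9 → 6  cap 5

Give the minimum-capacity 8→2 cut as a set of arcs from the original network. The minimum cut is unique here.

augment #1: 8→1→2 push 4
augment #2: 8→5→2 push 17
augment #3: 8→7→6→2 push 4
augment #4: 8→9→1→2 push 7
augment #5: 8→9→3→2 push 5
augment #6: 8→9→6→2 push 2
augment #7: 8→4→0→5→2 push 4
augment #8: 8→4→0→6→2 push 6
augment #9: 8→4→0→5→6→2 push 3
max flow = 52; residual-reachable set from 8 gives S-side
cut edges (S→T): {(0,5), (0,6), (8,1), (8,5), (8,7), (8,9)} total cap 52

Min-cut arcs: {(0,5), (0,6), (8,1), (8,5), (8,7), (8,9)} (total capacity 52)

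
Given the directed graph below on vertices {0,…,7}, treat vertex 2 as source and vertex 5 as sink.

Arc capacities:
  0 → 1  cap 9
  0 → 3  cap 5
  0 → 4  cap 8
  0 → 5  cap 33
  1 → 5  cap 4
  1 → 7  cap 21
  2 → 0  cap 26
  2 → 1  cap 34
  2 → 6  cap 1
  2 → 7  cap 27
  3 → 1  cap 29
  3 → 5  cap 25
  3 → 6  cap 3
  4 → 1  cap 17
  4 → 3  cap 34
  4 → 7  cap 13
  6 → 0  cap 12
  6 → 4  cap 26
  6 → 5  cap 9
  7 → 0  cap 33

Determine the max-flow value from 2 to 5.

Maximum flow value: 51

augment #1: 2→0→5 bottleneck 26, total now 26
augment #2: 2→1→5 bottleneck 4, total now 30
augment #3: 2→6→5 bottleneck 1, total now 31
augment #4: 2→7→0→5 bottleneck 7, total now 38
augment #5: 2→7→0→3→5 bottleneck 5, total now 43
augment #6: 2→7→0→4→3→5 bottleneck 8, total now 51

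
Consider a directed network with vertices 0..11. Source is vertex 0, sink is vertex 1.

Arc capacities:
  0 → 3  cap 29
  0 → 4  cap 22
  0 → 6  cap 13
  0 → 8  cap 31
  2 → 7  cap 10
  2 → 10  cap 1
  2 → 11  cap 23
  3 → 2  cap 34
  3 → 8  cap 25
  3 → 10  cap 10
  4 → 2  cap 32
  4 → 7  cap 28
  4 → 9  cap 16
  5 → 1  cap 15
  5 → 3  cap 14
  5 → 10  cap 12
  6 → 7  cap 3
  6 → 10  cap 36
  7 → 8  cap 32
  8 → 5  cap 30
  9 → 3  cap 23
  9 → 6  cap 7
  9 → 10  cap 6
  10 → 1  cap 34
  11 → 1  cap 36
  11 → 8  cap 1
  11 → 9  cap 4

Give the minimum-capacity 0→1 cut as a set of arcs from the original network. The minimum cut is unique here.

Min-cut arcs: {(2,11), (5,1), (10,1)} (total capacity 72)

augment #1: 0→3→10→1 push 10
augment #2: 0→6→10→1 push 13
augment #3: 0→8→5→1 push 15
augment #4: 0→3→2→10→1 push 1
augment #5: 0→3→2→11→1 push 18
augment #6: 0→4→2→11→1 push 5
augment #7: 0→4→9→10→1 push 6
augment #8: 0→8→5→10→1 push 4
max flow = 72; residual-reachable set from 0 gives S-side
cut edges (S→T): {(2,11), (5,1), (10,1)} total cap 72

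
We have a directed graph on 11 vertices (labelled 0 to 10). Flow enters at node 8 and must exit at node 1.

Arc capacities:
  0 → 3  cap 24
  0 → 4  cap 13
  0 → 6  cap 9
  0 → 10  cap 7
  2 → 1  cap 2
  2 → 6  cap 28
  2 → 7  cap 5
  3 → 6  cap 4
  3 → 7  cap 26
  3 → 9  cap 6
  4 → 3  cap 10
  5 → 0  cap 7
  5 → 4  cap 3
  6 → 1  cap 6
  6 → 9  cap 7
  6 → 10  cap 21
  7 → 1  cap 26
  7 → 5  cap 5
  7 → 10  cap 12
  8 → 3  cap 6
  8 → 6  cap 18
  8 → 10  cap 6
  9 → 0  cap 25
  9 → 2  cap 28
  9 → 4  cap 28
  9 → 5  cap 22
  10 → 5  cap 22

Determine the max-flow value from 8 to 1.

Maximum flow value: 29

augment #1: 8→6→1 bottleneck 6, total now 6
augment #2: 8→3→7→1 bottleneck 6, total now 12
augment #3: 8→6→9→2→1 bottleneck 2, total now 14
augment #4: 8→6→9→2→7→1 bottleneck 5, total now 19
augment #5: 8→10→5→0→3→7→1 bottleneck 6, total now 25
augment #6: 8→6→10→5→0→3→7→1 bottleneck 1, total now 26
augment #7: 8→6→10→5→4→3→7→1 bottleneck 3, total now 29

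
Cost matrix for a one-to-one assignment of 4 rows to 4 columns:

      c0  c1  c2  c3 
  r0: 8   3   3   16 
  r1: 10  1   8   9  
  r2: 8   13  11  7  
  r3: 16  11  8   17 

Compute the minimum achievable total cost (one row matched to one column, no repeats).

Minimum assignment cost: 24

optimal assignment: row0→col0 (cost 8), row1→col1 (cost 1), row2→col3 (cost 7), row3→col2 (cost 8)
total = 8 + 1 + 7 + 8 = 24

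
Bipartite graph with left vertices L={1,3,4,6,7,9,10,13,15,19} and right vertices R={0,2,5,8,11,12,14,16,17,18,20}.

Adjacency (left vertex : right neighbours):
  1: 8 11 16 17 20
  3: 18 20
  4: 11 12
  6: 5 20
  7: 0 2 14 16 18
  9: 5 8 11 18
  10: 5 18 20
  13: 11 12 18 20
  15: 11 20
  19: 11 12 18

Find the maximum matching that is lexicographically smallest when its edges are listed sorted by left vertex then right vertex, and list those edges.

Lex-smallest maximum matching: {(1,16), (3,18), (4,11), (6,5), (7,0), (9,8), (10,20), (13,12)}

|M| = 8 (so the lex-smallest maximum matching has 8 edges)
process left vertices in ascending order; for each, take the smallest-labelled available neighbour that still permits 8 edges overall, or leave it unmatched if none does
lex-smallest matching: {1-16, 3-18, 4-11, 6-5, 7-0, 9-8, 10-20, 13-12}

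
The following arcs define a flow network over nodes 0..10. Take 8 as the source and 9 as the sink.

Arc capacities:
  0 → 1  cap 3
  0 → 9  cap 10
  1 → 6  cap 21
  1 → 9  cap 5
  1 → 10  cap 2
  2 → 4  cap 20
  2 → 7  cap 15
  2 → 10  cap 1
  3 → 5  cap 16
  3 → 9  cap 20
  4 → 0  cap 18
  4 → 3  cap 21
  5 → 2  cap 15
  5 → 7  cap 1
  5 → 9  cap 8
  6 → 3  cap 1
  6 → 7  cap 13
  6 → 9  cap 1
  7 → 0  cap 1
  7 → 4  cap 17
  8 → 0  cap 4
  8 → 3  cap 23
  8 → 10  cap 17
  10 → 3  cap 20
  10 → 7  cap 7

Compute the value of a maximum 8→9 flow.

Maximum flow value: 41

augment #1: 8→0→9 bottleneck 4, total now 4
augment #2: 8→3→9 bottleneck 20, total now 24
augment #3: 8→3→5→9 bottleneck 3, total now 27
augment #4: 8→10→3→5→9 bottleneck 5, total now 32
augment #5: 8→10→7→0→9 bottleneck 1, total now 33
augment #6: 8→10→7→4→0→9 bottleneck 5, total now 38
augment #7: 8→10→7→4→0→1→9 bottleneck 1, total now 39
augment #8: 8→10→3→5→2→4→0→1→9 bottleneck 2, total now 41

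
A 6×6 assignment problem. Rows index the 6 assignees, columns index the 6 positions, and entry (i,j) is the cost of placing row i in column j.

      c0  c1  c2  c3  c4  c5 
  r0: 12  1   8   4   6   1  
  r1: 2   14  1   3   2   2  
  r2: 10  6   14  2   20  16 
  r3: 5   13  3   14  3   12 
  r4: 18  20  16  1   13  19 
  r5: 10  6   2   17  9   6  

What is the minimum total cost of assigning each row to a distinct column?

optimal assignment: row0→col5 (cost 1), row1→col0 (cost 2), row2→col1 (cost 6), row3→col4 (cost 3), row4→col3 (cost 1), row5→col2 (cost 2)
total = 1 + 2 + 6 + 3 + 1 + 2 = 15

Minimum assignment cost: 15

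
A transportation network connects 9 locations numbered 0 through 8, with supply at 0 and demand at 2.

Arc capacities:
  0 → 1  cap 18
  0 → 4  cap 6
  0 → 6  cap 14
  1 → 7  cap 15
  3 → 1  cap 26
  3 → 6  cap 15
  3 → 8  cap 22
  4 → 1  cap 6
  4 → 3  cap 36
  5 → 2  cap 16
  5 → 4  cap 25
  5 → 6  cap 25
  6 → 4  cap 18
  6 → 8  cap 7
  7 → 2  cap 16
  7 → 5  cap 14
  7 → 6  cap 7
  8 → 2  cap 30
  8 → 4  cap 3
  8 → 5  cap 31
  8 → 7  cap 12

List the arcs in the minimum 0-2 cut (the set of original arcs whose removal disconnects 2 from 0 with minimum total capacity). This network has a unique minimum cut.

augment #1: 0→1→7→2 push 15
augment #2: 0→6→8→2 push 7
augment #3: 0→4→3→8→2 push 6
augment #4: 0→6→4→3→8→2 push 7
max flow = 35; residual-reachable set from 0 gives S-side
cut edges (S→T): {(0,4), (0,6), (1,7)} total cap 35

Min-cut arcs: {(0,4), (0,6), (1,7)} (total capacity 35)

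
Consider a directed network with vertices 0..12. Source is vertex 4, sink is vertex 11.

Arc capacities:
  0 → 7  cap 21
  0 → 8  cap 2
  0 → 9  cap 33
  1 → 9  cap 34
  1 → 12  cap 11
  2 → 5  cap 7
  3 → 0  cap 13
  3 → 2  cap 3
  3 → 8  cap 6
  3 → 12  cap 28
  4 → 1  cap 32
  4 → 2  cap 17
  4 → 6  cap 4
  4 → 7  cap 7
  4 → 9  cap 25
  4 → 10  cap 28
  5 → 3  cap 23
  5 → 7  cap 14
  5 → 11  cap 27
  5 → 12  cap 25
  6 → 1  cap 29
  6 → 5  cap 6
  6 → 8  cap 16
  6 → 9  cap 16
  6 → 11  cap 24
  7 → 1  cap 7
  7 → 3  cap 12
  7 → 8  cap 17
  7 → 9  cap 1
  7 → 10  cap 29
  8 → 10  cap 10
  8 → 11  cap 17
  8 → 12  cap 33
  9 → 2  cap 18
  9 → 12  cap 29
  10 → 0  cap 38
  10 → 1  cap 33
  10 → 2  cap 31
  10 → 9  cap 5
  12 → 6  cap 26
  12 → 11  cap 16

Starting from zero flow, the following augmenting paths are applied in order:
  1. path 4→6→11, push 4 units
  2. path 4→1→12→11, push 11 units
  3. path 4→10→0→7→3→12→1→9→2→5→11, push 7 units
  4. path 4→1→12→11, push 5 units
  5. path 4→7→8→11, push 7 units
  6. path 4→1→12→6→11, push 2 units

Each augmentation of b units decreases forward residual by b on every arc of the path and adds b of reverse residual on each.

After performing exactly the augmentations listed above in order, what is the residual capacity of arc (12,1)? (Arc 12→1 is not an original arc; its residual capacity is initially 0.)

Residual capacity of (12,1): 11

after path 1 (4→6→11, push 4): res(12,1)=0
after path 2 (4→1→12→11, push 11): res(12,1)=11
after path 3 (4→10→0→7→3→12→1→9→2→5→11, push 7): res(12,1)=4
after path 4 (4→1→12→11, push 5): res(12,1)=9
after path 5 (4→7→8→11, push 7): res(12,1)=9
after path 6 (4→1→12→6→11, push 2): res(12,1)=11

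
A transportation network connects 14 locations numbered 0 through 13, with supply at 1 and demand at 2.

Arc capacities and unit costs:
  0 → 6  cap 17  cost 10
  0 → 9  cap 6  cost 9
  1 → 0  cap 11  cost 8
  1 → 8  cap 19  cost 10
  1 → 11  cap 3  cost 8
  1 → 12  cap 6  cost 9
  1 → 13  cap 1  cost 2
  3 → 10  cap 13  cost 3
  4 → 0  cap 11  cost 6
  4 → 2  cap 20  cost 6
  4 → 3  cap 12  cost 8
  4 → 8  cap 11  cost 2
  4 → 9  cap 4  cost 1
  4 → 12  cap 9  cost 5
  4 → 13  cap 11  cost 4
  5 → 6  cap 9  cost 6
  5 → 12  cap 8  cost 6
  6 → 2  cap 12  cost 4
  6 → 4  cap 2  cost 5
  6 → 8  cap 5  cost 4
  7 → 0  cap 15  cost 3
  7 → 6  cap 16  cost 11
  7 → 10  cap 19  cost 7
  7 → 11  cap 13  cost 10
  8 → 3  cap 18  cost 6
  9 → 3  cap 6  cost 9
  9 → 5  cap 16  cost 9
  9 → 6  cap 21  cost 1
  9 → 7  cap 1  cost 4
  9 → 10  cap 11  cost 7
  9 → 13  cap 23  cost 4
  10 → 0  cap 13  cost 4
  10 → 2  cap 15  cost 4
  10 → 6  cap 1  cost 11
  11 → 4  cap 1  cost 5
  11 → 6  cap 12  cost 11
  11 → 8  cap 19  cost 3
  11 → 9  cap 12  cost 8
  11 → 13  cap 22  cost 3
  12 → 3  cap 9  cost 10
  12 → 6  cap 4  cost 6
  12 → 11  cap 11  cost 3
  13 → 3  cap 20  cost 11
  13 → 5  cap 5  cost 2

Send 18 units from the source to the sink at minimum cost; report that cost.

Minimum cost for 18 units: 376

shortest-cost path #1: 1→13→5→6→2 push 1 @ unit cost 14 (adds 14)
shortest-cost path #2: 1→11→4→2 push 1 @ unit cost 19 (adds 19)
shortest-cost path #3: 1→12→6→2 push 4 @ unit cost 19 (adds 76)
shortest-cost path #4: 1→11→9→6→2 push 2 @ unit cost 21 (adds 42)
shortest-cost path #5: 1→0→6→2 push 5 @ unit cost 22 (adds 110)
shortest-cost path #6: 1→8→3→10→2 push 5 @ unit cost 23 (adds 115)
total cost = 376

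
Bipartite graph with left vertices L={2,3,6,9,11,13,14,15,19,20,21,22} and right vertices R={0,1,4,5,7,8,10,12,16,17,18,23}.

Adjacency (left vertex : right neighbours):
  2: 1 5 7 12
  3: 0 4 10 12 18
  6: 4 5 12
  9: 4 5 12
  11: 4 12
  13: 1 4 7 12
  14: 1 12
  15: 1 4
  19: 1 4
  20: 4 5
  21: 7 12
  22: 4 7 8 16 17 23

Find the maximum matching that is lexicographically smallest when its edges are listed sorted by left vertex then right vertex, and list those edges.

Lex-smallest maximum matching: {(2,1), (3,0), (6,4), (9,5), (11,12), (13,7), (22,8)}

|M| = 7 (so the lex-smallest maximum matching has 7 edges)
process left vertices in ascending order; for each, take the smallest-labelled available neighbour that still permits 7 edges overall, or leave it unmatched if none does
lex-smallest matching: {2-1, 3-0, 6-4, 9-5, 11-12, 13-7, 22-8}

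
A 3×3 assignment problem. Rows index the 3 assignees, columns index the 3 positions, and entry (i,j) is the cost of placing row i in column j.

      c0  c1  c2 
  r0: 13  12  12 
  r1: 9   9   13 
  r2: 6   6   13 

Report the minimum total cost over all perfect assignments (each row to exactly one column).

Minimum assignment cost: 27

one of 2 optimal assignments: row0→col2 (cost 12), row1→col0 (cost 9), row2→col1 (cost 6)
total = 12 + 9 + 6 = 27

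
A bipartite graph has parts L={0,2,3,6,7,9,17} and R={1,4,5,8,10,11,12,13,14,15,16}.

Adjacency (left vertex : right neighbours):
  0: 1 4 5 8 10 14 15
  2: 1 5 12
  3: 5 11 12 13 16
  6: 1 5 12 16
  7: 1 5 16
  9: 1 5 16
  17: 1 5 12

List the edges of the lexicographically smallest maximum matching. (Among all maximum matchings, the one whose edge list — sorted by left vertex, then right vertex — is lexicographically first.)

Lex-smallest maximum matching: {(0,4), (2,1), (3,11), (6,5), (7,16), (17,12)}

|M| = 6 (so the lex-smallest maximum matching has 6 edges)
process left vertices in ascending order; for each, take the smallest-labelled available neighbour that still permits 6 edges overall, or leave it unmatched if none does
lex-smallest matching: {0-4, 2-1, 3-11, 6-5, 7-16, 17-12}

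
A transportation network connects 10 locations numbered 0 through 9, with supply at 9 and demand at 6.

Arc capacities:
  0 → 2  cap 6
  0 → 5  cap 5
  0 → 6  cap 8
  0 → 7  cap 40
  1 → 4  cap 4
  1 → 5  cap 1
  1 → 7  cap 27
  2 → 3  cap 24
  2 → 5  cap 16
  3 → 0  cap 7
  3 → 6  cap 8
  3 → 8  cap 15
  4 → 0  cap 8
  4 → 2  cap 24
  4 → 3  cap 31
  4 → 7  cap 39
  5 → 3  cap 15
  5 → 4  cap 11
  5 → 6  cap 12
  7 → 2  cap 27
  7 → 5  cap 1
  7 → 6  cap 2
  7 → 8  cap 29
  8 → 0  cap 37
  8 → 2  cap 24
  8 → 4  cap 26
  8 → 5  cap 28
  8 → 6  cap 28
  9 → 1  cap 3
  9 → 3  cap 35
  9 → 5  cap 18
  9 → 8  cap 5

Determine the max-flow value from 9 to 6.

augment #1: 9→3→6 bottleneck 8, total now 8
augment #2: 9→5→6 bottleneck 12, total now 20
augment #3: 9→8→6 bottleneck 5, total now 25
augment #4: 9→1→7→6 bottleneck 2, total now 27
augment #5: 9→3→0→6 bottleneck 7, total now 34
augment #6: 9→3→8→6 bottleneck 15, total now 49
augment #7: 9→1→4→0→6 bottleneck 1, total now 50
augment #8: 9→5→4→7→8→6 bottleneck 6, total now 56

Maximum flow value: 56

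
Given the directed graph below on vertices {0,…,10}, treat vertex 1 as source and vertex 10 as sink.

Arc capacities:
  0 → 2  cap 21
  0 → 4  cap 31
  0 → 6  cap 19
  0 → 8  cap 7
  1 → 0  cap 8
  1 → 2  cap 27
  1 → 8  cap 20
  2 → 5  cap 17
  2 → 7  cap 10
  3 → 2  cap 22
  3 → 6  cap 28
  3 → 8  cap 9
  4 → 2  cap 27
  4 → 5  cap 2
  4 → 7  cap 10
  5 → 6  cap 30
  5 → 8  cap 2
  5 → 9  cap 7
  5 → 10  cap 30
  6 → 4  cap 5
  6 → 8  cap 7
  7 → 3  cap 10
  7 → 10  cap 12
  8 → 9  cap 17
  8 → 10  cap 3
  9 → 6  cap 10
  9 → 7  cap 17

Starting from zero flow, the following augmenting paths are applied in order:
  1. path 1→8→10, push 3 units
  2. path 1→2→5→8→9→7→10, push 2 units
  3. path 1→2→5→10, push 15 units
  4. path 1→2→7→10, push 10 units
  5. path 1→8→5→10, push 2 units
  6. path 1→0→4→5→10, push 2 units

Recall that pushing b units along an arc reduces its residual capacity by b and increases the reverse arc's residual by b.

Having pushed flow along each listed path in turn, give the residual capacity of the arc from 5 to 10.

Residual capacity of (5,10): 11

after path 1 (1→8→10, push 3): res(5,10)=30
after path 2 (1→2→5→8→9→7→10, push 2): res(5,10)=30
after path 3 (1→2→5→10, push 15): res(5,10)=15
after path 4 (1→2→7→10, push 10): res(5,10)=15
after path 5 (1→8→5→10, push 2): res(5,10)=13
after path 6 (1→0→4→5→10, push 2): res(5,10)=11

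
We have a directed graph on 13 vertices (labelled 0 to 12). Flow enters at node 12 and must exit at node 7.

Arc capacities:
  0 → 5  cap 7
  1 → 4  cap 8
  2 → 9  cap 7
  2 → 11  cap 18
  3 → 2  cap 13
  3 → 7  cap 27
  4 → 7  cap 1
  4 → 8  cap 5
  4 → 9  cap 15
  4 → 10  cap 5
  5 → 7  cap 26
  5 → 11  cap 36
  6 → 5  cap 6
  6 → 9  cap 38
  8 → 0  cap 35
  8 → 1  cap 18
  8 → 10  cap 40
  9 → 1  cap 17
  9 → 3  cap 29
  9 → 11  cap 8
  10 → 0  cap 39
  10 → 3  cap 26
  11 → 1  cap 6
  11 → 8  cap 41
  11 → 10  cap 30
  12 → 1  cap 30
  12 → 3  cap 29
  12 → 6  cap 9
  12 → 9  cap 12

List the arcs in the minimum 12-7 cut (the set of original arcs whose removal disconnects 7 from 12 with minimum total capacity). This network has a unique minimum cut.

Min-cut arcs: {(0,5), (3,7), (4,7), (6,5)} (total capacity 41)

augment #1: 12→3→7 push 27
augment #2: 12→1→4→7 push 1
augment #3: 12→6→5→7 push 6
augment #4: 12→1→4→8→0→5→7 push 5
augment #5: 12→1→4→10→0→5→7 push 2
max flow = 41; residual-reachable set from 12 gives S-side
cut edges (S→T): {(0,5), (3,7), (4,7), (6,5)} total cap 41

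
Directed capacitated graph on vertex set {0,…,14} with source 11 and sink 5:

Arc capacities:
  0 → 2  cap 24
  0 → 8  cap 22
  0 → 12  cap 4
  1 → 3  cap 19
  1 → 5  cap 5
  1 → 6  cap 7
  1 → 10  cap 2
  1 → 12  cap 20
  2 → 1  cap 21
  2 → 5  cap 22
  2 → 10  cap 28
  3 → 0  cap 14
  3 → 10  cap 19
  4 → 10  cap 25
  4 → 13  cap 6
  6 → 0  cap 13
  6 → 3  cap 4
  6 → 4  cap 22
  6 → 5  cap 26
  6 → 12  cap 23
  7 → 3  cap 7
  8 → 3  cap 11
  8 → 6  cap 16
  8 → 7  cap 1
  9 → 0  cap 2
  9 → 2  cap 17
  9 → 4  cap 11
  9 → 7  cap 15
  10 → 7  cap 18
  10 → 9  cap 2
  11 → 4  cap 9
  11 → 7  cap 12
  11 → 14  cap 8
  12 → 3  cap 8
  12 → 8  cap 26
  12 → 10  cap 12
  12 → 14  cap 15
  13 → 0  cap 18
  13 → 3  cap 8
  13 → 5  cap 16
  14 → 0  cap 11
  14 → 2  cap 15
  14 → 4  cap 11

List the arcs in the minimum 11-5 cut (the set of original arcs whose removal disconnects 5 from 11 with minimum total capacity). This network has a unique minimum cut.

augment #1: 11→4→13→5 push 6
augment #2: 11→14→2→5 push 8
augment #3: 11→4→10→9→2→5 push 2
augment #4: 11→7→3→0→2→5 push 7
max flow = 23; residual-reachable set from 11 gives S-side
cut edges (S→T): {(4,13), (7,3), (10,9), (11,14)} total cap 23

Min-cut arcs: {(4,13), (7,3), (10,9), (11,14)} (total capacity 23)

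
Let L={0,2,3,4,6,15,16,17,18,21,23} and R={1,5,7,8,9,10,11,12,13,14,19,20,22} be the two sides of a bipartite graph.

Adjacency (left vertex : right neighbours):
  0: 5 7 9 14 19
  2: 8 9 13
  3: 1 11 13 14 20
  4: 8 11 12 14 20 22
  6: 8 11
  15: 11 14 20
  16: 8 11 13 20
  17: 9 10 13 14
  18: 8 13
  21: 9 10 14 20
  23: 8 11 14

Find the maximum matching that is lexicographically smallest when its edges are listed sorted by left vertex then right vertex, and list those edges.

|M| = 10 (so the lex-smallest maximum matching has 10 edges)
process left vertices in ascending order; for each, take the smallest-labelled available neighbour that still permits 10 edges overall, or leave it unmatched if none does
lex-smallest matching: {0-5, 2-8, 3-1, 4-12, 6-11, 15-14, 16-20, 17-9, 18-13, 21-10}

Lex-smallest maximum matching: {(0,5), (2,8), (3,1), (4,12), (6,11), (15,14), (16,20), (17,9), (18,13), (21,10)}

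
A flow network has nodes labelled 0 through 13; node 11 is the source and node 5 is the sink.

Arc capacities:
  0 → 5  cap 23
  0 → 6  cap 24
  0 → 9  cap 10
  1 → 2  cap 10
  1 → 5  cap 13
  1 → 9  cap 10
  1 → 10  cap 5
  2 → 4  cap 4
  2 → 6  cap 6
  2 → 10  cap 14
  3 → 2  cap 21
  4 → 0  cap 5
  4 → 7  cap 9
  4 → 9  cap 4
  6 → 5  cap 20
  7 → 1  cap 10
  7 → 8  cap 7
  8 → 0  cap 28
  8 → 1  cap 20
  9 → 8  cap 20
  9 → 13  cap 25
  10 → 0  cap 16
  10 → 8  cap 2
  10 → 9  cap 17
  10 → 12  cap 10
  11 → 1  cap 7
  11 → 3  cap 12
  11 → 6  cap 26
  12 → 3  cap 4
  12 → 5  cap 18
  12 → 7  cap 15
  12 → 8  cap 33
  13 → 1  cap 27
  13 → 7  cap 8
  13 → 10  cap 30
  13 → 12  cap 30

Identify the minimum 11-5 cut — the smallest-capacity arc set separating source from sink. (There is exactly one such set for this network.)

augment #1: 11→1→5 push 7
augment #2: 11→6→5 push 20
augment #3: 11→3→2→4→0→5 push 4
augment #4: 11→3→2→10→0→5 push 8
max flow = 39; residual-reachable set from 11 gives S-side
cut edges (S→T): {(6,5), (11,1), (11,3)} total cap 39

Min-cut arcs: {(6,5), (11,1), (11,3)} (total capacity 39)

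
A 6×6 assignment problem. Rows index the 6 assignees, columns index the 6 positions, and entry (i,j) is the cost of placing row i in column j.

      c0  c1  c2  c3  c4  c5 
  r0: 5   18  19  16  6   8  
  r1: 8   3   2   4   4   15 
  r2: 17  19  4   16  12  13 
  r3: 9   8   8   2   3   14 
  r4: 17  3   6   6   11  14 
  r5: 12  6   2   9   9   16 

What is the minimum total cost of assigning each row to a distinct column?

Minimum assignment cost: 29

optimal assignment: row0→col0 (cost 5), row1→col4 (cost 4), row2→col5 (cost 13), row3→col3 (cost 2), row4→col1 (cost 3), row5→col2 (cost 2)
total = 5 + 4 + 13 + 2 + 3 + 2 = 29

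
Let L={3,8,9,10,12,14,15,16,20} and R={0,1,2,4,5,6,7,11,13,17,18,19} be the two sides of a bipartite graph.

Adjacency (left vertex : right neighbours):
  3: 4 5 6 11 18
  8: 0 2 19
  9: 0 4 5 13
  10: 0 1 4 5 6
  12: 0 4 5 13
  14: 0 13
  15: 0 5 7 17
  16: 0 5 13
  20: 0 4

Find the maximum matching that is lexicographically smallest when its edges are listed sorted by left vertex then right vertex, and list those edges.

|M| = 8 (so the lex-smallest maximum matching has 8 edges)
process left vertices in ascending order; for each, take the smallest-labelled available neighbour that still permits 8 edges overall, or leave it unmatched if none does
lex-smallest matching: {3-6, 8-2, 9-0, 10-1, 12-4, 14-13, 15-7, 16-5}

Lex-smallest maximum matching: {(3,6), (8,2), (9,0), (10,1), (12,4), (14,13), (15,7), (16,5)}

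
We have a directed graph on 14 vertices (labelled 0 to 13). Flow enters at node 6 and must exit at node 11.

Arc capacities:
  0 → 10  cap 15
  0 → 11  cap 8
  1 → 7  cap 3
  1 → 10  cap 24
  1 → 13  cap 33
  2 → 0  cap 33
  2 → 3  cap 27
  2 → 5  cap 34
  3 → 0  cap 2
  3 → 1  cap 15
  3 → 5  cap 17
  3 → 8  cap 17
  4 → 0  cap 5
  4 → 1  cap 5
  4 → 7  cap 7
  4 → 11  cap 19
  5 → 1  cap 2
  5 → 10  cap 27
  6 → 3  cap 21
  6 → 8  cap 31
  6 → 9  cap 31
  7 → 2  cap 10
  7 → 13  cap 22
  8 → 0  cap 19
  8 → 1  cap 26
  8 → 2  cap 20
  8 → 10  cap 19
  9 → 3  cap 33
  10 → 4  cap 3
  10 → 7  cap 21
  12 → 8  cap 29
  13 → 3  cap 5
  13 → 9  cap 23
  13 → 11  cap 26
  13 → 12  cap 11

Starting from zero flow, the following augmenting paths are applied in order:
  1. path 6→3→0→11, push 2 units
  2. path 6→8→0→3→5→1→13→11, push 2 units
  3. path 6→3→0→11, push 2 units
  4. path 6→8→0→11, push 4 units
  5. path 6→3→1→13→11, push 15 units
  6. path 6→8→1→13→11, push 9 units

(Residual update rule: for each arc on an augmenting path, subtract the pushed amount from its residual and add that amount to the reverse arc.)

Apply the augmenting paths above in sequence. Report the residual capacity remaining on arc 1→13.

Residual capacity of (1,13): 7

after path 1 (6→3→0→11, push 2): res(1,13)=33
after path 2 (6→8→0→3→5→1→13→11, push 2): res(1,13)=31
after path 3 (6→3→0→11, push 2): res(1,13)=31
after path 4 (6→8→0→11, push 4): res(1,13)=31
after path 5 (6→3→1→13→11, push 15): res(1,13)=16
after path 6 (6→8→1→13→11, push 9): res(1,13)=7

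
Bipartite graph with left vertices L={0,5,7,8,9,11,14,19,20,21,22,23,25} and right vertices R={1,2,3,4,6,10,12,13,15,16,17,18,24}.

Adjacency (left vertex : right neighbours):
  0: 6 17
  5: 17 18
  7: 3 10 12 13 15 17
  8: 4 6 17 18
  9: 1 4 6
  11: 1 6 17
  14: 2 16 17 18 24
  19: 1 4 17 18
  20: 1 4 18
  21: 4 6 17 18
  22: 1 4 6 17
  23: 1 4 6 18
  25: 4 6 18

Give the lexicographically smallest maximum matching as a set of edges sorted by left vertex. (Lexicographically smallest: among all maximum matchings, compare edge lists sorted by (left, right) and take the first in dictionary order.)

|M| = 7 (so the lex-smallest maximum matching has 7 edges)
process left vertices in ascending order; for each, take the smallest-labelled available neighbour that still permits 7 edges overall, or leave it unmatched if none does
lex-smallest matching: {0-6, 5-17, 7-3, 8-4, 9-1, 14-2, 19-18}

Lex-smallest maximum matching: {(0,6), (5,17), (7,3), (8,4), (9,1), (14,2), (19,18)}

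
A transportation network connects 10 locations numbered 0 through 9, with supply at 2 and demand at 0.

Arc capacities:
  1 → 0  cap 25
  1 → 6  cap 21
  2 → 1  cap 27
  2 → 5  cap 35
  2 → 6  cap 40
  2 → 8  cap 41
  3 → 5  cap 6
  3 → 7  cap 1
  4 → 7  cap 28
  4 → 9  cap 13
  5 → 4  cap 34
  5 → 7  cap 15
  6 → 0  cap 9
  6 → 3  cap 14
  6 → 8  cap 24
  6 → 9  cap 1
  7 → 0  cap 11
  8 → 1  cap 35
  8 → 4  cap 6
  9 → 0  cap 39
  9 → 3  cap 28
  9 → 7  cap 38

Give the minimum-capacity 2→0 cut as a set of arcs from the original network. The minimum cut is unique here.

augment #1: 2→1→0 push 25
augment #2: 2→6→0 push 9
augment #3: 2→5→7→0 push 11
augment #4: 2→6→9→0 push 1
augment #5: 2→5→4→9→0 push 13
max flow = 59; residual-reachable set from 2 gives S-side
cut edges (S→T): {(1,0), (4,9), (6,0), (6,9), (7,0)} total cap 59

Min-cut arcs: {(1,0), (4,9), (6,0), (6,9), (7,0)} (total capacity 59)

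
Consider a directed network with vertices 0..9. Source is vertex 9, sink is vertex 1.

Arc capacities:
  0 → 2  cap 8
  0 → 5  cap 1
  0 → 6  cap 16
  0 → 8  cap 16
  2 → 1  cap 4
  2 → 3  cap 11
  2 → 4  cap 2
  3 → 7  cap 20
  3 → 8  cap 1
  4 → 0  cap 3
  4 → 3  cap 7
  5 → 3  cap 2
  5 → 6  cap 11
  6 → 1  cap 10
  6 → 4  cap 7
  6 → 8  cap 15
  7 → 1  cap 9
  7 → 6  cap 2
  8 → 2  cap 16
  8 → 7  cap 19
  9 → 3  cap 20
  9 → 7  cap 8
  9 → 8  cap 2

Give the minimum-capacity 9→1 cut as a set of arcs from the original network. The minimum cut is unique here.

augment #1: 9→7→1 push 8
augment #2: 9→3→7→1 push 1
augment #3: 9→8→2→1 push 2
augment #4: 9→3→7→6→1 push 2
augment #5: 9→3→8→2→1 push 1
max flow = 14; residual-reachable set from 9 gives S-side
cut edges (S→T): {(3,8), (7,1), (7,6), (9,8)} total cap 14

Min-cut arcs: {(3,8), (7,1), (7,6), (9,8)} (total capacity 14)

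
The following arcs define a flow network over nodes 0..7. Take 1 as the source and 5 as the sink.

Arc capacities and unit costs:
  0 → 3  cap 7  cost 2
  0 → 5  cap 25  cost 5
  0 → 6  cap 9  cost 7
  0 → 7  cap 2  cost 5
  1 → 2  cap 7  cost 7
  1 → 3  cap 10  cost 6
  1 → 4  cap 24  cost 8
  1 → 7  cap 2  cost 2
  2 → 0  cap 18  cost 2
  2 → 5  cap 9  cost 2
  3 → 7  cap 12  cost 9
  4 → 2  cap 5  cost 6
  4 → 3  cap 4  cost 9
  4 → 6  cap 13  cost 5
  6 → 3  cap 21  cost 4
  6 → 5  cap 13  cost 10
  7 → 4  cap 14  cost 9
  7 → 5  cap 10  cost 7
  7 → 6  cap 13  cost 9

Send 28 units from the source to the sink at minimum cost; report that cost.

Minimum cost for 28 units: 490

shortest-cost path #1: 1→2→5 push 7 @ unit cost 9 (adds 63)
shortest-cost path #2: 1→7→5 push 2 @ unit cost 9 (adds 18)
shortest-cost path #3: 1→4→2→5 push 2 @ unit cost 16 (adds 32)
shortest-cost path #4: 1→4→2→0→5 push 3 @ unit cost 21 (adds 63)
shortest-cost path #5: 1→3→7→5 push 8 @ unit cost 22 (adds 176)
shortest-cost path #6: 1→4→6→5 push 6 @ unit cost 23 (adds 138)
total cost = 490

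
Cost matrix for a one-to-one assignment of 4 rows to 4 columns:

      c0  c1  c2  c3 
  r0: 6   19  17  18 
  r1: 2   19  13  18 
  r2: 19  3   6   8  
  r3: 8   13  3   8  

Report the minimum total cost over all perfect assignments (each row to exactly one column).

optimal assignment: row0→col3 (cost 18), row1→col0 (cost 2), row2→col1 (cost 3), row3→col2 (cost 3)
total = 18 + 2 + 3 + 3 = 26

Minimum assignment cost: 26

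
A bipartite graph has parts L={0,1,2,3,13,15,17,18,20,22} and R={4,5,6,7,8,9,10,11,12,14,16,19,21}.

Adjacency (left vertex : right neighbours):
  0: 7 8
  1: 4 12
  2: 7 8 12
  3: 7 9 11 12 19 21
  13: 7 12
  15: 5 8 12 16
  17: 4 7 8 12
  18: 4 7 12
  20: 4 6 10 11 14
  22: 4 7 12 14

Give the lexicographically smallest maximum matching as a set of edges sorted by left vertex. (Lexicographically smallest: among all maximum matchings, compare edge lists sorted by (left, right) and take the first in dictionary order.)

|M| = 8 (so the lex-smallest maximum matching has 8 edges)
process left vertices in ascending order; for each, take the smallest-labelled available neighbour that still permits 8 edges overall, or leave it unmatched if none does
lex-smallest matching: {0-7, 1-4, 2-8, 3-9, 13-12, 15-5, 20-6, 22-14}

Lex-smallest maximum matching: {(0,7), (1,4), (2,8), (3,9), (13,12), (15,5), (20,6), (22,14)}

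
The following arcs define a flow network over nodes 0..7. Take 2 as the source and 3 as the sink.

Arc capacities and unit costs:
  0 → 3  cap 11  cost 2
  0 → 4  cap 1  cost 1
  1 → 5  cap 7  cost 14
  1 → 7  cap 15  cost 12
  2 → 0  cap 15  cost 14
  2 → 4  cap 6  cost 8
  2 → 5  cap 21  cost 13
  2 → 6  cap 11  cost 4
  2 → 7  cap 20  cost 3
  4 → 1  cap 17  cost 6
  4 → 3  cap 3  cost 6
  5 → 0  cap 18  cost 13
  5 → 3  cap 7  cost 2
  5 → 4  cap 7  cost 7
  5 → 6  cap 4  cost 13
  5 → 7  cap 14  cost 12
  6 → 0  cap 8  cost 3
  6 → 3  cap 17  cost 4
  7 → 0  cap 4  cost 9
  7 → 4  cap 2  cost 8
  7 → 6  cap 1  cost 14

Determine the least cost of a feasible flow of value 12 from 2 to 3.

shortest-cost path #1: 2→6→3 push 11 @ unit cost 8 (adds 88)
shortest-cost path #2: 2→4→3 push 1 @ unit cost 14 (adds 14)
total cost = 102

Minimum cost for 12 units: 102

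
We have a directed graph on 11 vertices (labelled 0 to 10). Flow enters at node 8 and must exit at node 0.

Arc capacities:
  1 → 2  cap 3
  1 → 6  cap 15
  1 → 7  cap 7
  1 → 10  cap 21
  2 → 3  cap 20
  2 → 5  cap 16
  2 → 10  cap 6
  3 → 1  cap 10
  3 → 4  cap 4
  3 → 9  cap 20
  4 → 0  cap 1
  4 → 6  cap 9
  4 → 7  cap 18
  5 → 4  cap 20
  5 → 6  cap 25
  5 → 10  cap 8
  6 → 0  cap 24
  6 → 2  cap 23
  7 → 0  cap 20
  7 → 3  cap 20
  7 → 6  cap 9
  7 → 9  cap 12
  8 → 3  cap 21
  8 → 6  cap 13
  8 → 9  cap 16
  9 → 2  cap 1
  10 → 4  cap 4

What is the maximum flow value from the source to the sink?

Maximum flow value: 28

augment #1: 8→6→0 bottleneck 13, total now 13
augment #2: 8→3→4→0 bottleneck 1, total now 14
augment #3: 8→3→1→6→0 bottleneck 10, total now 24
augment #4: 8→3→4→6→0 bottleneck 1, total now 25
augment #5: 8→3→4→7→0 bottleneck 2, total now 27
augment #6: 8→9→2→5→4→7→0 bottleneck 1, total now 28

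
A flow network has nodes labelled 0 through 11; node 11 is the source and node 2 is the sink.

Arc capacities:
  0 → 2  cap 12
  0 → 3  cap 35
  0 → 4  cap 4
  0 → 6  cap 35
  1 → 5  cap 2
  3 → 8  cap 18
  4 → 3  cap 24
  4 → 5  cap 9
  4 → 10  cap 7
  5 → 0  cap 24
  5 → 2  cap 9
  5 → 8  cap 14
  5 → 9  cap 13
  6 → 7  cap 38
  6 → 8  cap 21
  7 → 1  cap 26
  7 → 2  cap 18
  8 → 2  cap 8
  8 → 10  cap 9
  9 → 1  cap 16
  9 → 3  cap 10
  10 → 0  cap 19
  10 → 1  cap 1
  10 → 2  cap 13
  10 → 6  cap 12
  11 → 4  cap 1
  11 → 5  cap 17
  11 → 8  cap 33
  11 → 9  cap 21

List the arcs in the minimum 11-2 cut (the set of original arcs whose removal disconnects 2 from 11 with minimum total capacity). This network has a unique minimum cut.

augment #1: 11→5→2 push 9
augment #2: 11→8→2 push 8
augment #3: 11→4→10→2 push 1
augment #4: 11→5→0→2 push 8
augment #5: 11→8→10→2 push 9
augment #6: 11→9→1→5→0→2 push 2
max flow = 37; residual-reachable set from 11 gives S-side
cut edges (S→T): {(1,5), (8,2), (8,10), (11,4), (11,5)} total cap 37

Min-cut arcs: {(1,5), (8,2), (8,10), (11,4), (11,5)} (total capacity 37)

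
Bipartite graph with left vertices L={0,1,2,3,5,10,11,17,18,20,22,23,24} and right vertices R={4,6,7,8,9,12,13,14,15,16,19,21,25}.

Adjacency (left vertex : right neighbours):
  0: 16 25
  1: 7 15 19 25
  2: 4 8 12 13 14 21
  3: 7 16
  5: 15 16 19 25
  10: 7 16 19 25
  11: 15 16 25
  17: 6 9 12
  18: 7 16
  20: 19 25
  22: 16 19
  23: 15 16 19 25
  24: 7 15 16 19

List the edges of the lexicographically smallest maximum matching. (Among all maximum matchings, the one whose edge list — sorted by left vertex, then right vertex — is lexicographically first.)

|M| = 7 (so the lex-smallest maximum matching has 7 edges)
process left vertices in ascending order; for each, take the smallest-labelled available neighbour that still permits 7 edges overall, or leave it unmatched if none does
lex-smallest matching: {0-16, 1-7, 2-4, 5-15, 10-19, 11-25, 17-6}

Lex-smallest maximum matching: {(0,16), (1,7), (2,4), (5,15), (10,19), (11,25), (17,6)}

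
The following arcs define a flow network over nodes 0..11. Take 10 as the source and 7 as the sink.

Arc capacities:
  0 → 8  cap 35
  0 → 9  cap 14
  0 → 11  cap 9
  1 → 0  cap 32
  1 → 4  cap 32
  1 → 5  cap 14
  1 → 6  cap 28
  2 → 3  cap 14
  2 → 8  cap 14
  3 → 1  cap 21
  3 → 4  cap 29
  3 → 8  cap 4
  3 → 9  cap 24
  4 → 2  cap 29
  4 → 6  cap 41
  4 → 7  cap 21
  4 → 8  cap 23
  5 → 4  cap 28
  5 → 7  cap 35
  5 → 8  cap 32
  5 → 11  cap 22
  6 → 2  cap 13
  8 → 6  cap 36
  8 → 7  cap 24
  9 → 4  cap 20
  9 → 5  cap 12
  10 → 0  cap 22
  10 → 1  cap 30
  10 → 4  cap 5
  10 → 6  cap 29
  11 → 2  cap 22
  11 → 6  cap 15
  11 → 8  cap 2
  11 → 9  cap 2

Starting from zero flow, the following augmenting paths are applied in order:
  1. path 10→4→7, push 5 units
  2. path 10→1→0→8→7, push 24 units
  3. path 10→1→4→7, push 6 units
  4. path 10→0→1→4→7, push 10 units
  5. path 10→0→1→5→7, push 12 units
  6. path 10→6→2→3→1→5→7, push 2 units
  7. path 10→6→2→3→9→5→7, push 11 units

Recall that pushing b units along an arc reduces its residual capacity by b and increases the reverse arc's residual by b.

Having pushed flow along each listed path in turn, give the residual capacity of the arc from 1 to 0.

after path 1 (10→4→7, push 5): res(1,0)=32
after path 2 (10→1→0→8→7, push 24): res(1,0)=8
after path 3 (10→1→4→7, push 6): res(1,0)=8
after path 4 (10→0→1→4→7, push 10): res(1,0)=18
after path 5 (10→0→1→5→7, push 12): res(1,0)=30
after path 6 (10→6→2→3→1→5→7, push 2): res(1,0)=30
after path 7 (10→6→2→3→9→5→7, push 11): res(1,0)=30

Residual capacity of (1,0): 30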